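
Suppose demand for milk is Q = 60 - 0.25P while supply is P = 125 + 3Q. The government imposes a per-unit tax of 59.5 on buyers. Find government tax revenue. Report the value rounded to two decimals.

471.75

Rewriting demand in inverse form: P = 240 - 4Q.
Without the tax, 240 - 4Q = 125 + 3Q so Q* = 16.4286 and P* = 174.2857.
A tax on buyers shifts demand down by 59.5: (240 - 59.5) - 4Q = 125 + 3Q, so Q_t = 7.9286. Buyers pay P_b = 208.2857; sellers receive P_s = P_b - 59.5 = 148.7857.
Revenue is the tax times quantity traded: 59.5 x 7.9286 = 471.75.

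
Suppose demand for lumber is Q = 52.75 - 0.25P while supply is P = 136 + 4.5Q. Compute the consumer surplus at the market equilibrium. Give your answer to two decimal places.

155.71

Rewriting demand in inverse form: P = 211 - 4Q.
Set 211 - 4Q = 136 + 4.5Q, which gives 75 = 8.5Q, so Q* = 8.8235 and P* = 211 - 4(8.8235) = 175.7059.
The demand choke price is 211, so CS = (1/2)(Q*)(211 - P*) = (1/2)(8.8235)(35.2941) = 155.7093.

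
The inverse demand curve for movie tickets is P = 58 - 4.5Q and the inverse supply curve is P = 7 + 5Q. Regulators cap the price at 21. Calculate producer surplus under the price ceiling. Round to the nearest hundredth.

19.60

Without the control, 58 - 4.5Q = 7 + 5Q so Q* = 5.3684 and P* = 33.8421.
At P = 21, sellers supply (21 - 7)/5 = 2.8 while buyers want more, so the quantity traded is 2.8 at price 21.
PS is the triangle above supply below 21: (1/2)(2.8)(21 - 7) = 19.6.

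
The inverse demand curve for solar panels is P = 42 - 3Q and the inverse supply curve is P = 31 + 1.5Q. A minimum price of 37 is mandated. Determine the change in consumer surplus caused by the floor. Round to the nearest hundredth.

-4.80

Without the control, 42 - 3Q = 31 + 1.5Q so Q* = 2.4444 and P* = 34.6667.
At P = 37, buyers demand (42 - 37)/3 = 1.6667 while sellers would supply more, so the quantity traded is 1.6667 at price 37.
CS goes from (1/2)(2.4444)(7.3333) = 8.963 to 4.1667 (computed as (42 - 37)(1.6667) - (1/2)(3)(1.6667)^2), a change of -4.7963.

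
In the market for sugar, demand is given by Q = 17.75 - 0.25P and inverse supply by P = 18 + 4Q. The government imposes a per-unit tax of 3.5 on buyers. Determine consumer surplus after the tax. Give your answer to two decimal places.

Rewriting demand in inverse form: P = 71 - 4Q.
Pre-tax equilibrium: 71 - 4Q = 18 + 4Q gives Q* = 6.625, P* = 44.5.
With the tax, buyers' net willingness to pay falls by 3.5: (71 - 3.5) - 4Q = 18 + 4Q, so Q_t = 6.1875. Buyers pay P_b = 46.25; sellers receive P_s = P_b - 3.5 = 42.75.
Consumer surplus is the triangle under demand above P_b: (1/2)(6.1875)(71 - 46.25) = 76.5703.

76.57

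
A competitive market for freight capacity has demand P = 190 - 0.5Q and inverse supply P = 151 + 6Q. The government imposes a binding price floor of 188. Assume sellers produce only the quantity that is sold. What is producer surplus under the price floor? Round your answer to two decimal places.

100.00

Free-market equilibrium: 190 - 0.5Q = 151 + 6Q gives Q* = 6, P* = 187.
At the floor price 188, quantity demanded is (190 - 188)/0.5 = 4; demand is the short side, so Q = 4 trades at P = 188.
The supply price at Q = 4 is 175. PS is the trapezoid between 188 and supply over [0, 4]: (1/2)[(188 - 151) + (188 - 175)](4) = 100.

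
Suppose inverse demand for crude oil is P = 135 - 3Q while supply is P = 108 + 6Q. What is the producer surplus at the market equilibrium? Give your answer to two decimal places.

Equilibrium: 135 - 3Q = 108 + 6Q, so Q* = 3 and P* = 126.
The supply curve's price intercept is 108, so PS = (1/2)(Q*)(P* - 108) = (1/2)(3)(18) = 27.

27.00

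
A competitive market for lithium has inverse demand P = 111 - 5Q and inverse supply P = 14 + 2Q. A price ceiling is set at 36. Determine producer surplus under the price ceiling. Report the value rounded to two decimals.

Without the control, 111 - 5Q = 14 + 2Q so Q* = 13.8571 and P* = 41.7143.
At P = 36, sellers supply (36 - 14)/2 = 11 while buyers want more, so the quantity traded is 11 at price 36.
PS is the triangle above supply below 36: (1/2)(11)(36 - 14) = 121.

121.00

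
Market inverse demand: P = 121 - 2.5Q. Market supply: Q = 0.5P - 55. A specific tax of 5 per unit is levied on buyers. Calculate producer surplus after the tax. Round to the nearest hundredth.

Rewriting supply in inverse form: P = 110 + 2Q.
Without the tax, 121 - 2.5Q = 110 + 2Q so Q* = 2.4444 and P* = 114.8889.
A tax on buyers shifts demand down by 5: (121 - 5) - 2.5Q = 110 + 2Q, so Q_t = 1.3333. Buyers pay P_b = 117.6667; sellers receive P_s = P_b - 5 = 112.6667.
Producer surplus is the triangle above supply below P_s: (1/2)(1.3333)(112.6667 - 110) = 1.7778.

1.78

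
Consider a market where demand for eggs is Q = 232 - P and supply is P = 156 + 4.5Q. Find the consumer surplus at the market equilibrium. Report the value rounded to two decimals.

Rewriting demand in inverse form: P = 232 - Q.
Set 232 - Q = 156 + 4.5Q, which gives 76 = 5.5Q, so Q* = 13.8182 and P* = 232 - (13.8182) = 218.1818.
CS is the area between the demand curve and P* from 0 to Q*: (1/2)(13.8182)(13.8182) = 95.4711.

95.47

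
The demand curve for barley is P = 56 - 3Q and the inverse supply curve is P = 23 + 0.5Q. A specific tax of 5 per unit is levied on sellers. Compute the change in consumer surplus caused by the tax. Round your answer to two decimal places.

Without the tax, 56 - 3Q = 23 + 0.5Q so Q* = 9.4286 and P* = 27.7143.
A tax on sellers shifts supply up by 5: 56 - 3Q = 23 + 0.5Q + 5, so Q_t = 8. Buyers pay P_b = 32; sellers receive P_s = P_b - 5 = 27.
CS falls from (1/2)(9.4286)(28.2857) = 133.3469 to (1/2)(8)(24) = 96, a change of -37.3469.

-37.35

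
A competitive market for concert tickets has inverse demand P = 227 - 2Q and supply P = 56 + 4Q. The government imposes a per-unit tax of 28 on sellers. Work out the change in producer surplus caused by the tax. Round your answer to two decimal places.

Pre-tax equilibrium: 227 - 2Q = 56 + 4Q gives Q* = 28.5, P* = 170.
With the tax, sellers need 28 more per unit: 227 - 2Q = 56 + 4Q + 28, so Q_t = 23.8333. Buyers pay P_b = 179.3333; sellers receive P_s = P_b - 28 = 151.3333.
Producers lose the trapezoid between P_s and P* out to Q_t plus the triangle from Q_t to Q*: change in PS = 1136.0556 - 1624.5 = -488.4444.

-488.44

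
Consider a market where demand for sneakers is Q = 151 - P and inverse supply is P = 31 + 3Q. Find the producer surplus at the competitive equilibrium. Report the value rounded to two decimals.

1350.00

Rewriting demand in inverse form: P = 151 - Q.
Setting demand equal to supply, 120 = 4Q, so Q* = 30 and P* = 121.
PS is the area between P* and the supply curve from 0 to Q*: (1/2)(30)(90) = 1350.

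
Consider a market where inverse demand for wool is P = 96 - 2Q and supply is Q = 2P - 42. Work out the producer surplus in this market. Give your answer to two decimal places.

225.00

Rewriting supply in inverse form: P = 21 + 0.5Q.
Setting demand equal to supply, 75 = 2.5Q, so Q* = 30 and P* = 36.
The supply curve's price intercept is 21, so PS = (1/2)(Q*)(P* - 21) = (1/2)(30)(15) = 225.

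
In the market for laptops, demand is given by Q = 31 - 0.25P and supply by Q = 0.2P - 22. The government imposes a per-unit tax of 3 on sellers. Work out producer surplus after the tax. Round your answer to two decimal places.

Rewriting demand in inverse form: P = 124 - 4Q.
Rewriting supply in inverse form: P = 110 + 5Q.
Without the tax, 124 - 4Q = 110 + 5Q so Q* = 1.5556 and P* = 117.7778.
A tax on sellers shifts supply up by 3: 124 - 4Q = 110 + 5Q + 3, so Q_t = 1.2222. Buyers pay P_b = 119.1111; sellers receive P_s = P_b - 3 = 116.1111.
Producer surplus is the triangle above supply below P_s: (1/2)(1.2222)(116.1111 - 110) = 3.7346.

3.73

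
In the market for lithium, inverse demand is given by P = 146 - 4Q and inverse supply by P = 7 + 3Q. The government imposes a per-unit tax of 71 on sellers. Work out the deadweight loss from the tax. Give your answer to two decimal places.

360.07

Without the tax, 146 - 4Q = 7 + 3Q so Q* = 19.8571 and P* = 66.5714.
A tax on sellers shifts supply up by 71: 146 - 4Q = 7 + 3Q + 71, so Q_t = 9.7143. Buyers pay P_b = 107.1429; sellers receive P_s = P_b - 71 = 36.1429.
The welfare triangle lost has base Q* - Q_t = 10.1429 and height t = 71, so DWL = (1/2)(10.1429)(71) = 360.0714.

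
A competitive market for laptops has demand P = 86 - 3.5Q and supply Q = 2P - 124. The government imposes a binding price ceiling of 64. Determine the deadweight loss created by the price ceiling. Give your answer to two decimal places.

8.00

Rewriting supply in inverse form: P = 62 + 0.5Q.
Without the control, 86 - 3.5Q = 62 + 0.5Q so Q* = 6 and P* = 65.
At the ceiling price 64, quantity supplied is (64 - 62)/0.5 = 4; supply is the short side, so Q = 4 trades at P = 64.
At Q = 4 the demand price is 72 and the supply price is 64. Deadweight loss is the triangle between the curves from 4 to 6: (1/2)(72 - 64)(6 - 4) = 8.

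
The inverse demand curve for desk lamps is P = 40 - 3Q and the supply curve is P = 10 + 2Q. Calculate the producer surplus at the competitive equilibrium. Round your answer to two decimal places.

Setting demand equal to supply, 30 = 5Q, so Q* = 6 and P* = 22.
PS is the area between P* and the supply curve from 0 to Q*: (1/2)(6)(12) = 36.

36.00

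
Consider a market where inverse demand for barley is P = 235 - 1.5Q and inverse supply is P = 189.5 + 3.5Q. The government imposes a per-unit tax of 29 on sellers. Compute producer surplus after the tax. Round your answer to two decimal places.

Without the tax, 235 - 1.5Q = 189.5 + 3.5Q so Q* = 9.1 and P* = 221.35.
A tax on sellers shifts supply up by 29: 235 - 1.5Q = 189.5 + 3.5Q + 29, so Q_t = 3.3. Buyers pay P_b = 230.05; sellers receive P_s = P_b - 29 = 201.05.
Producer surplus is the triangle above supply below P_s: (1/2)(3.3)(201.05 - 189.5) = 19.0575.

19.06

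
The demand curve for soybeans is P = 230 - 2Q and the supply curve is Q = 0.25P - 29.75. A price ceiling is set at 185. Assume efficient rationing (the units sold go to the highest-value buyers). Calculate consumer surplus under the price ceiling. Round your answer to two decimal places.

Rewriting supply in inverse form: P = 119 + 4Q.
Without the control, 230 - 2Q = 119 + 4Q so Q* = 18.5 and P* = 193.
At the ceiling price 185, quantity supplied is (185 - 119)/4 = 16.5; supply is the short side, so Q = 16.5 trades at P = 185.
The demand price at Q = 16.5 is 197. CS is the trapezoid between demand and 185 over [0, 16.5]: (1/2)[(230 - 185) + (197 - 185)](16.5) = 470.25.

470.25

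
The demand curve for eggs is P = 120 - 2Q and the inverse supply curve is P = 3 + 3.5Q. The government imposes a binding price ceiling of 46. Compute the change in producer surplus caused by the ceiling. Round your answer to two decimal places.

Free-market equilibrium: 120 - 2Q = 3 + 3.5Q gives Q* = 21.2727, P* = 77.4545.
At the ceiling price 46, quantity supplied is (46 - 3)/3.5 = 12.2857; supply is the short side, so Q = 12.2857 trades at P = 46.
PS goes from (1/2)(21.2727)(74.4545) = 791.9256 to 264.1429 (computed as (46 - 3)(12.2857) - (1/2)(3.5)(12.2857)^2), a change of -527.7828.

-527.78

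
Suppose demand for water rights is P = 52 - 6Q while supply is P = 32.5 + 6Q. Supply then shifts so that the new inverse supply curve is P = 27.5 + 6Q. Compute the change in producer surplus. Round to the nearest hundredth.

4.58

Initial equilibrium: Q_0 = 1.625, P_0 = 42.25; CS_0 = (1/2)(1.625)(9.75) = 7.9219, PS_0 = (1/2)(1.625)(9.75) = 7.9219.
New equilibrium: 52 - 6Q = 27.5 + 6Q gives Q_1 = 2.0417, P_1 = 39.75; CS_1 = 12.5052, PS_1 = 12.5052.
Change in producer surplus = 12.5052 - 7.9219 = 4.5833.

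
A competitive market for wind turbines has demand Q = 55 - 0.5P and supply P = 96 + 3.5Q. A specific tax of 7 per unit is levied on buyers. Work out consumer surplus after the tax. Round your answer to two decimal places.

1.62

Rewriting demand in inverse form: P = 110 - 2Q.
Pre-tax equilibrium: 110 - 2Q = 96 + 3.5Q gives Q* = 2.5455, P* = 104.9091.
A tax on buyers shifts demand down by 7: (110 - 7) - 2Q = 96 + 3.5Q, so Q_t = 1.2727. Buyers pay P_b = 107.4545; sellers receive P_s = P_b - 7 = 100.4545.
CS = (1/2)(Q_t)(110 - P_b) = (1/2)(1.2727)(2.5455) = 1.6198.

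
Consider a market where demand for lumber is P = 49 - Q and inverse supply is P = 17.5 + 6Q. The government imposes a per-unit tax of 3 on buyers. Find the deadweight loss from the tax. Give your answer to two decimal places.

Without the tax, 49 - Q = 17.5 + 6Q so Q* = 4.5 and P* = 44.5.
With the tax, buyers' net willingness to pay falls by 3: (49 - 3) - Q = 17.5 + 6Q, so Q_t = 4.0714. Buyers pay P_b = 44.9286; sellers receive P_s = P_b - 3 = 41.9286.
Deadweight loss is the triangle between the curves from Q_t to Q*: (1/2)(4.5 - 4.0714)(3) = 0.6429.

0.64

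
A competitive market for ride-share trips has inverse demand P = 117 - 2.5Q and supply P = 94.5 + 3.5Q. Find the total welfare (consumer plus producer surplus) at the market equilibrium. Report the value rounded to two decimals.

42.19

Equilibrium: 117 - 2.5Q = 94.5 + 3.5Q, so Q* = 3.75 and P* = 107.625.
CS = (1/2)(3.75)(9.375) = 17.5781 and PS = (1/2)(3.75)(13.125) = 24.6094, so total surplus = 42.1875.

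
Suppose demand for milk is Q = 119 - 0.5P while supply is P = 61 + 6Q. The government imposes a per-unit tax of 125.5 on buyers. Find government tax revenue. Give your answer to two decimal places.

Rewriting demand in inverse form: P = 238 - 2Q.
Without the tax, 238 - 2Q = 61 + 6Q so Q* = 22.125 and P* = 193.75.
A tax on buyers shifts demand down by 125.5: (238 - 125.5) - 2Q = 61 + 6Q, so Q_t = 6.4375. Buyers pay P_b = 225.125; sellers receive P_s = P_b - 125.5 = 99.625.
Tax revenue = t x Q_t = 125.5 x 6.4375 = 807.9062.

807.91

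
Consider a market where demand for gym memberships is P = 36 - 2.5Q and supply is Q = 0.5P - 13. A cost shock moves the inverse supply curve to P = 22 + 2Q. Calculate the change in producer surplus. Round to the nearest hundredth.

Rewriting supply in inverse form: P = 26 + 2Q.
Initial equilibrium: Q_0 = 2.2222, P_0 = 30.4444; CS_0 = (1/2)(2.2222)(5.5556) = 6.1728, PS_0 = (1/2)(2.2222)(4.4444) = 4.9383.
New equilibrium: 36 - 2.5Q = 22 + 2Q gives Q_1 = 3.1111, P_1 = 28.2222; CS_1 = 12.0988, PS_1 = 9.679.
Change in producer surplus = 9.679 - 4.9383 = 4.7407.

4.74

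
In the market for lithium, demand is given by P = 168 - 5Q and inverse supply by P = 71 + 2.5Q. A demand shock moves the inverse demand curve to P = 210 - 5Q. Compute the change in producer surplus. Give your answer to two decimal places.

220.27

Initial equilibrium: Q_0 = 12.9333, P_0 = 103.3333; CS_0 = (1/2)(12.9333)(64.6667) = 418.1778, PS_0 = (1/2)(12.9333)(32.3333) = 209.0889.
New equilibrium: 210 - 5Q = 71 + 2.5Q gives Q_1 = 18.5333, P_1 = 117.3333; CS_1 = 858.7111, PS_1 = 429.3556.
Change in producer surplus = 429.3556 - 209.0889 = 220.2667.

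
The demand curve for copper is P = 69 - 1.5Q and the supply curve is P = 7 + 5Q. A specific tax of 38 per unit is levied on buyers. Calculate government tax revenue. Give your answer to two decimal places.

140.31

Without the tax, 69 - 1.5Q = 7 + 5Q so Q* = 9.5385 and P* = 54.6923.
With the tax, buyers' net willingness to pay falls by 38: (69 - 38) - 1.5Q = 7 + 5Q, so Q_t = 3.6923. Buyers pay P_b = 63.4615; sellers receive P_s = P_b - 38 = 25.4615.
Revenue is the tax times quantity traded: 38 x 3.6923 = 140.3077.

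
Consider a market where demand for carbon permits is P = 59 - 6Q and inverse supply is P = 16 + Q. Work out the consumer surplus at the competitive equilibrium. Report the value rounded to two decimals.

113.20

Setting demand equal to supply, 43 = 7Q, so Q* = 6.1429 and P* = 22.1429.
CS is the area between the demand curve and P* from 0 to Q*: (1/2)(6.1429)(36.8571) = 113.2041.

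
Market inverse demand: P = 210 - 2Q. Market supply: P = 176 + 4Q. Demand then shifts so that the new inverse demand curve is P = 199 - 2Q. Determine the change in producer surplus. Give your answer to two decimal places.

Initial equilibrium: Q_0 = 5.6667, P_0 = 198.6667; CS_0 = (1/2)(5.6667)(11.3333) = 32.1111, PS_0 = (1/2)(5.6667)(22.6667) = 64.2222.
New equilibrium: 199 - 2Q = 176 + 4Q gives Q_1 = 3.8333, P_1 = 191.3333; CS_1 = 14.6944, PS_1 = 29.3889.
Change in producer surplus = 29.3889 - 64.2222 = -34.8333.

-34.83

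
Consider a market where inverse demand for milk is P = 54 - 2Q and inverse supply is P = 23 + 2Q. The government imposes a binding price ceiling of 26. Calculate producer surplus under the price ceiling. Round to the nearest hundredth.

2.25

Without the control, 54 - 2Q = 23 + 2Q so Q* = 7.75 and P* = 38.5.
At the ceiling price 26, quantity supplied is (26 - 23)/2 = 1.5; supply is the short side, so Q = 1.5 trades at P = 26.
PS is the triangle above supply below 26: (1/2)(1.5)(26 - 23) = 2.25.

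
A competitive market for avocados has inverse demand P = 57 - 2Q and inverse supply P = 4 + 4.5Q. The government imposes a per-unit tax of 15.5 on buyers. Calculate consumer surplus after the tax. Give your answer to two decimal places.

Without the tax, 57 - 2Q = 4 + 4.5Q so Q* = 8.1538 and P* = 40.6923.
A tax on buyers shifts demand down by 15.5: (57 - 15.5) - 2Q = 4 + 4.5Q, so Q_t = 5.7692. Buyers pay P_b = 45.4615; sellers receive P_s = P_b - 15.5 = 29.9615.
Consumer surplus is the triangle under demand above P_b: (1/2)(5.7692)(57 - 45.4615) = 33.284.

33.28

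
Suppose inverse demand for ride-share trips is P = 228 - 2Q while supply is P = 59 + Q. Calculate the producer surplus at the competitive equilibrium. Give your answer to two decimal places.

1586.72

Equilibrium: 228 - 2Q = 59 + Q, so Q* = 56.3333 and P* = 115.3333.
PS is the area between P* and the supply curve from 0 to Q*: (1/2)(56.3333)(56.3333) = 1586.7222.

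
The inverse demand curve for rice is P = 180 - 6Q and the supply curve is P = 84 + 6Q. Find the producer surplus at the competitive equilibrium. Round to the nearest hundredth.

192.00

Set 180 - 6Q = 84 + 6Q, which gives 96 = 12Q, so Q* = 8 and P* = 180 - 6(8) = 132.
PS is the area between P* and the supply curve from 0 to Q*: (1/2)(8)(48) = 192.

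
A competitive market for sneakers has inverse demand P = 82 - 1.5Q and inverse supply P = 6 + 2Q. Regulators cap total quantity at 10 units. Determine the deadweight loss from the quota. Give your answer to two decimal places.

240.14

Without the quota, 82 - 1.5Q = 6 + 2Q gives Q* = 21.7143.
At Q = 10 the demand price is 82 - 1.5(10) = 67 and the supply price is 6 + 2(10) = 26.
Deadweight loss is the triangle between the curves from 10 to 21.7143: (1/2)(67 - 26)(21.7143 - 10) = 240.1429.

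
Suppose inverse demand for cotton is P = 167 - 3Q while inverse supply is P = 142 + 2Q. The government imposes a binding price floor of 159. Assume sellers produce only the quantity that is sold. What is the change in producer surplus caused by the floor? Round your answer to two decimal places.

13.22

Free-market equilibrium: 167 - 3Q = 142 + 2Q gives Q* = 5, P* = 152.
At P = 159, buyers demand (167 - 159)/3 = 2.6667 while sellers would supply more, so the quantity traded is 2.6667 at price 159.
PS goes from (1/2)(5)(10) = 25 to 38.2222 (computed as (159 - 142)(2.6667) - (1/2)(2)(2.6667)^2), a change of 13.2222.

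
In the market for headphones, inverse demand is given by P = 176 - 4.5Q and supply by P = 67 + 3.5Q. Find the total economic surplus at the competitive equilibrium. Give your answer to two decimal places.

742.56

Set 176 - 4.5Q = 67 + 3.5Q, which gives 109 = 8Q, so Q* = 13.625 and P* = 176 - 4.5(13.625) = 114.6875.
CS = (1/2)(13.625)(61.3125) = 417.6914 and PS = (1/2)(13.625)(47.6875) = 324.8711, so total surplus = 742.5625.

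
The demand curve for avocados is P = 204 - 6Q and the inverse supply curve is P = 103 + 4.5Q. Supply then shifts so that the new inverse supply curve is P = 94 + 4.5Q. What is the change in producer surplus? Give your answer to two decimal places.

Initial equilibrium: Q_0 = 9.619, P_0 = 146.2857; CS_0 = (1/2)(9.619)(57.7143) = 277.5782, PS_0 = (1/2)(9.619)(43.2857) = 208.1837.
New equilibrium: 204 - 6Q = 94 + 4.5Q gives Q_1 = 10.4762, P_1 = 141.1429; CS_1 = 329.2517, PS_1 = 246.9388.
Change in producer surplus = 246.9388 - 208.1837 = 38.7551.

38.76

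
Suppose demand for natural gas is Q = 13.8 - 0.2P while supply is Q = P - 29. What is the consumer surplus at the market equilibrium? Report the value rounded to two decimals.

111.11

Rewriting demand in inverse form: P = 69 - 5Q.
Rewriting supply in inverse form: P = 29 + Q.
Equilibrium: 69 - 5Q = 29 + Q, so Q* = 6.6667 and P* = 35.6667.
The demand choke price is 69, so CS = (1/2)(Q*)(69 - P*) = (1/2)(6.6667)(33.3333) = 111.1111.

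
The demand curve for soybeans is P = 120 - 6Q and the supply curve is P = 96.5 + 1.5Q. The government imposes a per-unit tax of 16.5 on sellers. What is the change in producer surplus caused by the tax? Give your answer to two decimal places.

-6.71

Without the tax, 120 - 6Q = 96.5 + 1.5Q so Q* = 3.1333 and P* = 101.2.
With the tax, sellers need 16.5 more per unit: 120 - 6Q = 96.5 + 1.5Q + 16.5, so Q_t = 0.9333. Buyers pay P_b = 114.4; sellers receive P_s = P_b - 16.5 = 97.9.
PS falls from (1/2)(3.1333)(4.7) = 7.3633 to (1/2)(0.9333)(1.4) = 0.6533, a change of -6.71.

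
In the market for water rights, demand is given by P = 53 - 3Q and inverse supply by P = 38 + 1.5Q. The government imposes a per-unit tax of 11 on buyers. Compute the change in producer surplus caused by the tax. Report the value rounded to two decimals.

-7.74

Pre-tax equilibrium: 53 - 3Q = 38 + 1.5Q gives Q* = 3.3333, P* = 43.
With the tax, buyers' net willingness to pay falls by 11: (53 - 11) - 3Q = 38 + 1.5Q, so Q_t = 0.8889. Buyers pay P_b = 50.3333; sellers receive P_s = P_b - 11 = 39.3333.
Producers lose the trapezoid between P_s and P* out to Q_t plus the triangle from Q_t to Q*: change in PS = 0.5926 - 8.3333 = -7.7407.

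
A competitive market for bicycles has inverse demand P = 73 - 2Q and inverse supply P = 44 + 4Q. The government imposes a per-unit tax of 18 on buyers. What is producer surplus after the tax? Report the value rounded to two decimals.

6.72

Without the tax, 73 - 2Q = 44 + 4Q so Q* = 4.8333 and P* = 63.3333.
With the tax, buyers' net willingness to pay falls by 18: (73 - 18) - 2Q = 44 + 4Q, so Q_t = 1.8333. Buyers pay P_b = 69.3333; sellers receive P_s = P_b - 18 = 51.3333.
PS = (1/2)(Q_t)(P_s - 44) = (1/2)(1.8333)(7.3333) = 6.7222.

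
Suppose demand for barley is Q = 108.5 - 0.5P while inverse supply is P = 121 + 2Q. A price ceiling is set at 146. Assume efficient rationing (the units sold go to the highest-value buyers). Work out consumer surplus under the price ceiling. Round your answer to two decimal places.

731.25

Rewriting demand in inverse form: P = 217 - 2Q.
Free-market equilibrium: 217 - 2Q = 121 + 2Q gives Q* = 24, P* = 169.
At P = 146, sellers supply (146 - 121)/2 = 12.5 while buyers want more, so the quantity traded is 12.5 at price 146.
The demand price at Q = 12.5 is 192. CS is the trapezoid between demand and 146 over [0, 12.5]: (1/2)[(217 - 146) + (192 - 146)](12.5) = 731.25.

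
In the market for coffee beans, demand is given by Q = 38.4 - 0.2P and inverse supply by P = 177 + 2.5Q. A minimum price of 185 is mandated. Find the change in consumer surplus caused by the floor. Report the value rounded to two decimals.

Rewriting demand in inverse form: P = 192 - 5Q.
Without the control, 192 - 5Q = 177 + 2.5Q so Q* = 2 and P* = 182.
At P = 185, buyers demand (192 - 185)/5 = 1.4 while sellers would supply more, so the quantity traded is 1.4 at price 185.
CS goes from (1/2)(2)(10) = 10 to 4.9 (computed as (192 - 185)(1.4) - (1/2)(5)(1.4)^2), a change of -5.1.

-5.10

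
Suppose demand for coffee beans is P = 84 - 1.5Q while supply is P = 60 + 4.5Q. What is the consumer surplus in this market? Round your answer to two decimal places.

Setting demand equal to supply, 24 = 6Q, so Q* = 4 and P* = 78.
CS is the area between the demand curve and P* from 0 to Q*: (1/2)(4)(6) = 12.

12.00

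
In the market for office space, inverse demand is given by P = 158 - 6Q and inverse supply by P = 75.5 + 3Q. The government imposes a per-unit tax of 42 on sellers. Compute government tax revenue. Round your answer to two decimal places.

Without the tax, 158 - 6Q = 75.5 + 3Q so Q* = 9.1667 and P* = 103.
With the tax, sellers need 42 more per unit: 158 - 6Q = 75.5 + 3Q + 42, so Q_t = 4.5. Buyers pay P_b = 131; sellers receive P_s = P_b - 42 = 89.
Revenue is the tax times quantity traded: 42 x 4.5 = 189.

189.00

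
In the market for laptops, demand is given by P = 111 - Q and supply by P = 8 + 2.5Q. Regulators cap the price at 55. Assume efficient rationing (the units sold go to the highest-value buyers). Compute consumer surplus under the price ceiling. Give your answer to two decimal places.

876.08

Free-market equilibrium: 111 - Q = 8 + 2.5Q gives Q* = 29.4286, P* = 81.5714.
At P = 55, sellers supply (55 - 8)/2.5 = 18.8 while buyers want more, so the quantity traded is 18.8 at price 55.
The demand price at Q = 18.8 is 92.2. CS is the trapezoid between demand and 55 over [0, 18.8]: (1/2)[(111 - 55) + (92.2 - 55)](18.8) = 876.08.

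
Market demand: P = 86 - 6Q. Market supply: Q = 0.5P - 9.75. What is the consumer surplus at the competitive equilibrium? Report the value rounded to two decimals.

207.29

Rewriting supply in inverse form: P = 19.5 + 2Q.
Equilibrium: 86 - 6Q = 19.5 + 2Q, so Q* = 8.3125 and P* = 36.125.
The demand choke price is 86, so CS = (1/2)(Q*)(86 - P*) = (1/2)(8.3125)(49.875) = 207.293.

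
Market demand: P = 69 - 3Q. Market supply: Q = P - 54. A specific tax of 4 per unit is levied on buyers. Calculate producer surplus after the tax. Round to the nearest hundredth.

3.78

Rewriting supply in inverse form: P = 54 + Q.
Without the tax, 69 - 3Q = 54 + Q so Q* = 3.75 and P* = 57.75.
A tax on buyers shifts demand down by 4: (69 - 4) - 3Q = 54 + Q, so Q_t = 2.75. Buyers pay P_b = 60.75; sellers receive P_s = P_b - 4 = 56.75.
PS = (1/2)(Q_t)(P_s - 54) = (1/2)(2.75)(2.75) = 3.7812.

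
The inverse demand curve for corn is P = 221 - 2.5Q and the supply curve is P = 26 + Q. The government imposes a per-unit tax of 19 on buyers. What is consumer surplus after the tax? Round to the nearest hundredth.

Without the tax, 221 - 2.5Q = 26 + Q so Q* = 55.7143 and P* = 81.7143.
A tax on buyers shifts demand down by 19: (221 - 19) - 2.5Q = 26 + Q, so Q_t = 50.2857. Buyers pay P_b = 95.2857; sellers receive P_s = P_b - 19 = 76.2857.
CS = (1/2)(Q_t)(221 - P_b) = (1/2)(50.2857)(125.7143) = 3160.8163.

3160.82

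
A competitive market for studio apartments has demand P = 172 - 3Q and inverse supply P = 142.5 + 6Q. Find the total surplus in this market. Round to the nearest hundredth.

Set 172 - 3Q = 142.5 + 6Q, which gives 29.5 = 9Q, so Q* = 3.2778 and P* = 172 - 3(3.2778) = 162.1667.
CS = (1/2)(3.2778)(9.8333) = 16.1157 and PS = (1/2)(3.2778)(19.6667) = 32.2315, so total surplus = 48.3472.

48.35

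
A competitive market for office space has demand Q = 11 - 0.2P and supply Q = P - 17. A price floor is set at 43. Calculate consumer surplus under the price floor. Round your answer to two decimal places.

14.40

Rewriting demand in inverse form: P = 55 - 5Q.
Rewriting supply in inverse form: P = 17 + Q.
Free-market equilibrium: 55 - 5Q = 17 + Q gives Q* = 6.3333, P* = 23.3333.
At P = 43, buyers demand (55 - 43)/5 = 2.4 while sellers would supply more, so the quantity traded is 2.4 at price 43.
CS is the triangle under demand above 43: (1/2)(2.4)(55 - 43) = 14.4.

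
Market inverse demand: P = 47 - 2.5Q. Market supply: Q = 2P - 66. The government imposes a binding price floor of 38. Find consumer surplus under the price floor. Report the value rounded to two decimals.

16.20

Rewriting supply in inverse form: P = 33 + 0.5Q.
Free-market equilibrium: 47 - 2.5Q = 33 + 0.5Q gives Q* = 4.6667, P* = 35.3333.
At P = 38, buyers demand (47 - 38)/2.5 = 3.6 while sellers would supply more, so the quantity traded is 3.6 at price 38.
CS is the triangle under demand above 38: (1/2)(3.6)(47 - 38) = 16.2.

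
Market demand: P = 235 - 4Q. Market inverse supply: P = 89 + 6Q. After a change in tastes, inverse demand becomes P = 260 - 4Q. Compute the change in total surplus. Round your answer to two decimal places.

Initial equilibrium: Q_0 = 14.6, P_0 = 176.6; CS_0 = (1/2)(14.6)(58.4) = 426.32, PS_0 = (1/2)(14.6)(87.6) = 639.48.
New equilibrium: 260 - 4Q = 89 + 6Q gives Q_1 = 17.1, P_1 = 191.6; CS_1 = 584.82, PS_1 = 877.23.
Change in total surplus = (584.82 + 877.23) - (426.32 + 639.48) = 396.25.

396.25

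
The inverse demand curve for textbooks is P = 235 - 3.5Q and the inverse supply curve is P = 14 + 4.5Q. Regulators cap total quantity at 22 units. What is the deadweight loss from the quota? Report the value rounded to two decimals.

126.56

Unrestricted equilibrium: Q* = (235 - 14)/(3.5 + 4.5) = 27.625.
At Q = 22 the demand price is 235 - 3.5(22) = 158 and the supply price is 14 + 4.5(22) = 113.
DWL = (1/2)(gap between curves at 22) x (Q* - 22) = (1/2)(45)(5.625) = 126.5625.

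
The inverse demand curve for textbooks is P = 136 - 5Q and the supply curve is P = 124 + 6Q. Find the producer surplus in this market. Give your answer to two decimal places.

3.57

Equilibrium: 136 - 5Q = 124 + 6Q, so Q* = 1.0909 and P* = 130.5455.
Producer surplus is the triangle above supply below P*: (1/2)(1.0909)(130.5455 - 124) = (1/2)(1.0909)(6.5455) = 3.5702.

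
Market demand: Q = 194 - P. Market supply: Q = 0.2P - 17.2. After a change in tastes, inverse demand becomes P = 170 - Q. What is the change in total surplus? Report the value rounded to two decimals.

Rewriting demand in inverse form: P = 194 - Q.
Rewriting supply in inverse form: P = 86 + 5Q.
Initial equilibrium: Q_0 = 18, P_0 = 176; CS_0 = (1/2)(18)(18) = 162, PS_0 = (1/2)(18)(90) = 810.
New equilibrium: 170 - Q = 86 + 5Q gives Q_1 = 14, P_1 = 156; CS_1 = 98, PS_1 = 490.
Change in total surplus = (98 + 490) - (162 + 810) = -384.

-384.00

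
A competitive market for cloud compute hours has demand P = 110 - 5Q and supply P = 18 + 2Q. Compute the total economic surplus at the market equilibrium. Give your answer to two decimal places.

604.57

Equilibrium: 110 - 5Q = 18 + 2Q, so Q* = 13.1429 and P* = 44.2857.
Total surplus is the full triangle between the curves from 0 to Q*: (1/2)(13.1429)(110 - 18) = 604.5714.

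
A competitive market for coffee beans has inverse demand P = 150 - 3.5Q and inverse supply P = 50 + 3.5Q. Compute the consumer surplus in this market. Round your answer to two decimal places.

Set 150 - 3.5Q = 50 + 3.5Q, which gives 100 = 7Q, so Q* = 14.2857 and P* = 150 - 3.5(14.2857) = 100.
CS is the area between the demand curve and P* from 0 to Q*: (1/2)(14.2857)(50) = 357.1429.

357.14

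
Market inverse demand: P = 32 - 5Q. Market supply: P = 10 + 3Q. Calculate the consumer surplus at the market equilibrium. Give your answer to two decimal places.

18.91

Setting demand equal to supply, 22 = 8Q, so Q* = 2.75 and P* = 18.25.
The demand choke price is 32, so CS = (1/2)(Q*)(32 - P*) = (1/2)(2.75)(13.75) = 18.9062.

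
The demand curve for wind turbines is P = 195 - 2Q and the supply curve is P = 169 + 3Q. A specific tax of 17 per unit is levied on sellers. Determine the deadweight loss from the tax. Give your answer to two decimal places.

28.90

Pre-tax equilibrium: 195 - 2Q = 169 + 3Q gives Q* = 5.2, P* = 184.6.
With the tax, sellers need 17 more per unit: 195 - 2Q = 169 + 3Q + 17, so Q_t = 1.8. Buyers pay P_b = 191.4; sellers receive P_s = P_b - 17 = 174.4.
Deadweight loss is the triangle between the curves from Q_t to Q*: (1/2)(5.2 - 1.8)(17) = 28.9.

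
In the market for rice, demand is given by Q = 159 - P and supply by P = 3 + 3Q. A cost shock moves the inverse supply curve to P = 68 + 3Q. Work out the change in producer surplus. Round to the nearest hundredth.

-1505.16

Rewriting demand in inverse form: P = 159 - Q.
Initial equilibrium: Q_0 = 39, P_0 = 120; CS_0 = (1/2)(39)(39) = 760.5, PS_0 = (1/2)(39)(117) = 2281.5.
New equilibrium: 159 - Q = 68 + 3Q gives Q_1 = 22.75, P_1 = 136.25; CS_1 = 258.7812, PS_1 = 776.3438.
Change in producer surplus = 776.3438 - 2281.5 = -1505.1562.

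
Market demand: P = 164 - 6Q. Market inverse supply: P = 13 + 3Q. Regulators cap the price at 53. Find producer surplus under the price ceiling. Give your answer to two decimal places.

266.67

Free-market equilibrium: 164 - 6Q = 13 + 3Q gives Q* = 16.7778, P* = 63.3333.
At the ceiling price 53, quantity supplied is (53 - 13)/3 = 13.3333; supply is the short side, so Q = 13.3333 trades at P = 53.
PS is the triangle above supply below 53: (1/2)(13.3333)(53 - 13) = 266.6667.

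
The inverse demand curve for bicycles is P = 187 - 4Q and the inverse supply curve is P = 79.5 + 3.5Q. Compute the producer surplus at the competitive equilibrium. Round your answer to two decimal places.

359.53

Setting demand equal to supply, 107.5 = 7.5Q, so Q* = 14.3333 and P* = 129.6667.
Producer surplus is the triangle above supply below P*: (1/2)(14.3333)(129.6667 - 79.5) = (1/2)(14.3333)(50.1667) = 359.5278.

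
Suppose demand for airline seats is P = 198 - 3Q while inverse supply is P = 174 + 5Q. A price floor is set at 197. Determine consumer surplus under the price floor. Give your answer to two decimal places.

0.17

Free-market equilibrium: 198 - 3Q = 174 + 5Q gives Q* = 3, P* = 189.
At the floor price 197, quantity demanded is (198 - 197)/3 = 0.3333; demand is the short side, so Q = 0.3333 trades at P = 197.
CS is the triangle under demand above 197: (1/2)(0.3333)(198 - 197) = 0.1667.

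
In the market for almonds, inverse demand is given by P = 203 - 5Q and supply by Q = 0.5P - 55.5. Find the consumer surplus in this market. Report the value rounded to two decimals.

Rewriting supply in inverse form: P = 111 + 2Q.
Set 203 - 5Q = 111 + 2Q, which gives 92 = 7Q, so Q* = 13.1429 and P* = 203 - 5(13.1429) = 137.2857.
CS is the area between the demand curve and P* from 0 to Q*: (1/2)(13.1429)(65.7143) = 431.8367.

431.84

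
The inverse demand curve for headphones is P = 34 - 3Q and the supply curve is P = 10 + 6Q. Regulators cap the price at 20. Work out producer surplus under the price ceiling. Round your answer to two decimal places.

8.33

Free-market equilibrium: 34 - 3Q = 10 + 6Q gives Q* = 2.6667, P* = 26.
At the ceiling price 20, quantity supplied is (20 - 10)/6 = 1.6667; supply is the short side, so Q = 1.6667 trades at P = 20.
PS is the triangle above supply below 20: (1/2)(1.6667)(20 - 10) = 8.3333.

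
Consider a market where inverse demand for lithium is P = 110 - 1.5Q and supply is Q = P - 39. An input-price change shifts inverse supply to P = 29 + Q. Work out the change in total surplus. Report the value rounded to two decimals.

304.00

Rewriting supply in inverse form: P = 39 + Q.
Initial equilibrium: Q_0 = 28.4, P_0 = 67.4; CS_0 = (1/2)(28.4)(42.6) = 604.92, PS_0 = (1/2)(28.4)(28.4) = 403.28.
New equilibrium: 110 - 1.5Q = 29 + Q gives Q_1 = 32.4, P_1 = 61.4; CS_1 = 787.32, PS_1 = 524.88.
Change in total surplus = (787.32 + 524.88) - (604.92 + 403.28) = 304.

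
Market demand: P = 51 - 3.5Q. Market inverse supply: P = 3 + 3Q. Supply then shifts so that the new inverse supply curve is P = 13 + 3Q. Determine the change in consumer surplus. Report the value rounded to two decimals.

-35.62

Initial equilibrium: Q_0 = 7.3846, P_0 = 25.1538; CS_0 = (1/2)(7.3846)(25.8462) = 95.432, PS_0 = (1/2)(7.3846)(22.1538) = 81.7988.
New equilibrium: 51 - 3.5Q = 13 + 3Q gives Q_1 = 5.8462, P_1 = 30.5385; CS_1 = 59.8107, PS_1 = 51.2663.
Change in consumer surplus = 59.8107 - 95.432 = -35.6213.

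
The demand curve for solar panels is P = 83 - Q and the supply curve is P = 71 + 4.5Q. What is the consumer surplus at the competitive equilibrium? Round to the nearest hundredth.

2.38

Equilibrium: 83 - Q = 71 + 4.5Q, so Q* = 2.1818 and P* = 80.8182.
Consumer surplus is the triangle under demand above P*: (1/2)(2.1818)(83 - 80.8182) = (1/2)(2.1818)(2.1818) = 2.3802.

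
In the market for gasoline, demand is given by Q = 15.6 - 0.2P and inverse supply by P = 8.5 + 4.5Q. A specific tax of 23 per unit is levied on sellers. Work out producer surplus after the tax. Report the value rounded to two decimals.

53.91

Rewriting demand in inverse form: P = 78 - 5Q.
Pre-tax equilibrium: 78 - 5Q = 8.5 + 4.5Q gives Q* = 7.3158, P* = 41.4211.
With the tax, sellers need 23 more per unit: 78 - 5Q = 8.5 + 4.5Q + 23, so Q_t = 4.8947. Buyers pay P_b = 53.5263; sellers receive P_s = P_b - 23 = 30.5263.
Producer surplus is the triangle above supply below P_s: (1/2)(4.8947)(30.5263 - 8.5) = 53.9065.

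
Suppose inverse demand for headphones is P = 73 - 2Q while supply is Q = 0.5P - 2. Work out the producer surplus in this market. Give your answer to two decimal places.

297.56

Rewriting supply in inverse form: P = 4 + 2Q.
Equilibrium: 73 - 2Q = 4 + 2Q, so Q* = 17.25 and P* = 38.5.
PS is the area between P* and the supply curve from 0 to Q*: (1/2)(17.25)(34.5) = 297.5625.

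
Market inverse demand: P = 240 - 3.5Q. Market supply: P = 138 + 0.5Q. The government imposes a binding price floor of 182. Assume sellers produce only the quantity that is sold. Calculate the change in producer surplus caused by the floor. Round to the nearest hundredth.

Free-market equilibrium: 240 - 3.5Q = 138 + 0.5Q gives Q* = 25.5, P* = 150.75.
At the floor price 182, quantity demanded is (240 - 182)/3.5 = 16.5714; demand is the short side, so Q = 16.5714 trades at P = 182.
PS goes from (1/2)(25.5)(12.75) = 162.5625 to 660.4898 (computed as (182 - 138)(16.5714) - (1/2)(0.5)(16.5714)^2), a change of 497.9273.

497.93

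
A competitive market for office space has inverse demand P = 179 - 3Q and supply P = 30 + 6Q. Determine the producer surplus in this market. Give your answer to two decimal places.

822.26

Set 179 - 3Q = 30 + 6Q, which gives 149 = 9Q, so Q* = 16.5556 and P* = 179 - 3(16.5556) = 129.3333.
The supply curve's price intercept is 30, so PS = (1/2)(Q*)(P* - 30) = (1/2)(16.5556)(99.3333) = 822.2593.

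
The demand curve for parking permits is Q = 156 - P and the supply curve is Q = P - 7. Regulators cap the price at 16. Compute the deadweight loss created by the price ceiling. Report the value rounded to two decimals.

4290.25

Rewriting demand in inverse form: P = 156 - Q.
Rewriting supply in inverse form: P = 7 + Q.
Without the control, 156 - Q = 7 + Q so Q* = 74.5 and P* = 81.5.
At P = 16, sellers supply (16 - 7)/1 = 9 while buyers want more, so the quantity traded is 9 at price 16.
The lost-trades triangle has base Q* - 9 = 65.5 and height equal to the gap between the curves at Q = 9, which is 147 - 16 = 131. DWL = (1/2)(65.5)(131) = 4290.25.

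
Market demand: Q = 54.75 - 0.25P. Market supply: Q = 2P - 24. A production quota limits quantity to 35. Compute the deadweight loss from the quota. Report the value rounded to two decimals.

Rewriting demand in inverse form: P = 219 - 4Q.
Rewriting supply in inverse form: P = 12 + 0.5Q.
Unrestricted equilibrium: Q* = (219 - 12)/(4 + 0.5) = 46.
At Q = 35 the demand price is 219 - 4(35) = 79 and the supply price is 12 + 0.5(35) = 29.5.
Deadweight loss is the triangle between the curves from 35 to 46: (1/2)(79 - 29.5)(46 - 35) = 272.25.

272.25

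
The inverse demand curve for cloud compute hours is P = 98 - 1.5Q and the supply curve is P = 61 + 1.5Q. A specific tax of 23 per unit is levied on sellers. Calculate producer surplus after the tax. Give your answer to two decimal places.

16.33

Pre-tax equilibrium: 98 - 1.5Q = 61 + 1.5Q gives Q* = 12.3333, P* = 79.5.
With the tax, sellers need 23 more per unit: 98 - 1.5Q = 61 + 1.5Q + 23, so Q_t = 4.6667. Buyers pay P_b = 91; sellers receive P_s = P_b - 23 = 68.
Producer surplus is the triangle above supply below P_s: (1/2)(4.6667)(68 - 61) = 16.3333.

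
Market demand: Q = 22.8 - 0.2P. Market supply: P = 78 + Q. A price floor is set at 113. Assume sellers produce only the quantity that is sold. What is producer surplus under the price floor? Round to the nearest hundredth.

6.98

Rewriting demand in inverse form: P = 114 - 5Q.
Free-market equilibrium: 114 - 5Q = 78 + Q gives Q* = 6, P* = 84.
At the floor price 113, quantity demanded is (114 - 113)/5 = 0.2; demand is the short side, so Q = 0.2 trades at P = 113.
The supply price at Q = 0.2 is 78.2. PS is the trapezoid between 113 and supply over [0, 0.2]: (1/2)[(113 - 78) + (113 - 78.2)](0.2) = 6.98.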